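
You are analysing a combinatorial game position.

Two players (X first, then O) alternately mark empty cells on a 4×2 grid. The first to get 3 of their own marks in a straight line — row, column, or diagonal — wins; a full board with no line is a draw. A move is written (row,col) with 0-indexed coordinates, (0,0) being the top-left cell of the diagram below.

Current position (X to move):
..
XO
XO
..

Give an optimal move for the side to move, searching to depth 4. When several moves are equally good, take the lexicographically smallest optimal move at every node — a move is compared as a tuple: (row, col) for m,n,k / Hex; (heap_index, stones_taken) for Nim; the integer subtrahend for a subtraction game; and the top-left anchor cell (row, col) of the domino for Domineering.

X's best at [../XO/XO/..]: (0,0)

p1 X@[../XO/XO/..]: (0,0)[X./XO/XO/..]+1* (0,1)[.X/XO/XO/..]-1 (3,0)[../XO/XO/X.]+1 (3,1)[../XO/XO/.X]-1
p2 O@[X./XO/XO/..] terminal -1; root [../XO/XO/..] d4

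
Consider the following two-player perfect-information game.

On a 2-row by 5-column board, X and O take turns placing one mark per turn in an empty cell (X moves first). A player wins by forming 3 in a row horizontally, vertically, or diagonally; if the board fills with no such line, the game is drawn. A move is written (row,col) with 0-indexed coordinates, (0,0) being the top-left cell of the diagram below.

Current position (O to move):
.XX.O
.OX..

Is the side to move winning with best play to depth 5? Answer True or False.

p1 O@[.XX.O/.OX..]: (0,0)[OXX.O/.OX..]-1* (0,3)[.XXOO/.OX..]-1 (1,0)[.XX.O/OOX..]-1 (1,3)[.XX.O/.OXO.]-1 (1,4)[.XX.O/.OX.O]-1
p2 X@[OXX.O/.OX..]: (0,3)[OXXXO/.OX..]+1* (1,0)[OXX.O/XOX..]+0 (1,3)[OXX.O/.OXX.]+1 (1,4)[OXX.O/.OX.X]+1
p3 O@[OXXXO/.OX..] terminal -1; root [.XX.O/.OX..] d5

O winning at [.XX.O/.OX..]: False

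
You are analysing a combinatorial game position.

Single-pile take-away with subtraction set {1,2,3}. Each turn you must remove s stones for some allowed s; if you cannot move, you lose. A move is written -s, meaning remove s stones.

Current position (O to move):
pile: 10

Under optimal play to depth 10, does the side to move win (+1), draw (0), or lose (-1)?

ply 1, O at 10 | -1=-1→9; -2=+1→8*; -3=-1→7
ply 2, X at 8 | -1=-1→7*; -2=-1→6; -3=-1→5
ply 3, O at 7 | -1=-1→6; -2=-1→5; -3=+1→4*
ply 4, X at 4 | -1=-1→3*; -2=-1→2; -3=-1→1
ply 5, O at 3 | -1=-1→2; -2=-1→1; -3=+1→0*
ply 6: 0 is terminal -1 (X); from 10 depth 10

value(10, O) = +1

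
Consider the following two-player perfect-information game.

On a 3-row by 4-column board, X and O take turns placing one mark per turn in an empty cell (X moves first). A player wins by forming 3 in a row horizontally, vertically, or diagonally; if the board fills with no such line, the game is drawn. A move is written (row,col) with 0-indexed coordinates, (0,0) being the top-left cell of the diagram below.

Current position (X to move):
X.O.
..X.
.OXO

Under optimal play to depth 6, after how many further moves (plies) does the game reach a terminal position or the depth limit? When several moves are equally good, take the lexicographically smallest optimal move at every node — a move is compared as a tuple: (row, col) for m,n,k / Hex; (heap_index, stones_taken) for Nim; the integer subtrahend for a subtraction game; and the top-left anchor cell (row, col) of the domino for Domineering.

p1 X@[X.O./..X./.OXO]: (0,1)[XXO./..X./.OXO]+0 (0,3)[X.OX/..X./.OXO]-1 (1,0)[X.O./X.X./.OXO]+1* (1,1)[X.O./.XX./.OXO]+1 (1,3)[X.O./..XX/.OXO]-1 (2,0)[X.O./..X./XOXO]+1
p2 O@[X.O./X.X./.OXO]: (0,1)[XOO./X.X./.OXO]-1* (0,3)[X.OO/X.X./.OXO]-1 (1,1)[X.O./XOX./.OXO]-1 (1,3)[X.O./X.XO/.OXO]-1 (2,0)[X.O./X.X./OOXO]-1
p3 X@[XOO./X.X./.OXO]: (0,3)[XOOX/X.X./.OXO]-1 (1,1)[XOO./XXX./.OXO]+1* (1,3)[XOO./X.XX/.OXO]-1 (2,0)[XOO./X.X./XOXO]+1
p4 O@[XOO./XXX./.OXO] terminal -1; root [X.O./..X./.OXO] d6

PV length from [X.O./..X./.OXO]: 3 plies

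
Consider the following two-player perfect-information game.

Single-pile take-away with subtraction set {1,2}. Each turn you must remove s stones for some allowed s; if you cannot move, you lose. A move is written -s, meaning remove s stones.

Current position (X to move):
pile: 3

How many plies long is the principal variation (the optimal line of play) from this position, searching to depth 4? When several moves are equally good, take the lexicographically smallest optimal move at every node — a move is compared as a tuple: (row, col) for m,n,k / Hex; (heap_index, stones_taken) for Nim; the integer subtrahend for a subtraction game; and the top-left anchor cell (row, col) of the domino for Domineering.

ply 1, X at 3 | -1=-1→2*; -2=-1→1
ply 2, O at 2 | -1=-1→1; -2=+1→0*
ply 3: 0 is terminal -1 (X); from 3 depth 4

PV length from [3]: 2 plies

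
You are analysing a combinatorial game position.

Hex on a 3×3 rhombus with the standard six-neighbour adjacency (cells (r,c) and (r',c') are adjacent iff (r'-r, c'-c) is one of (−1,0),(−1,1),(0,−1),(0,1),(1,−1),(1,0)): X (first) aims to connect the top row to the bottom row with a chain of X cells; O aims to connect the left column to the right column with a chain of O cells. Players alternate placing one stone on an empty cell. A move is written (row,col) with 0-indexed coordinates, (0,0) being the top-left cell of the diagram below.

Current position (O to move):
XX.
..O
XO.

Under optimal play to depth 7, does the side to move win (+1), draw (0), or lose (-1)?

p1 O@[XX./..O/XO.]: (0,2)[XXO/..O/XO.]-1* (1,0)[XX./O.O/XO.]-1 (1,1)[XX./.OO/XO.]-1 (2,2)[XX./..O/XOO]-1
p2 X@[XXO/..O/XO.]: (1,0)[XXO/X.O/XO.]+1* (1,1)[XXO/.XO/XO.]+1 (2,2)[XXO/..O/XOX]+1
p3 O@[XXO/X.O/XO.] terminal -1; root [XX./..O/XO.] d7

value(XX./..O/XO., O) = -1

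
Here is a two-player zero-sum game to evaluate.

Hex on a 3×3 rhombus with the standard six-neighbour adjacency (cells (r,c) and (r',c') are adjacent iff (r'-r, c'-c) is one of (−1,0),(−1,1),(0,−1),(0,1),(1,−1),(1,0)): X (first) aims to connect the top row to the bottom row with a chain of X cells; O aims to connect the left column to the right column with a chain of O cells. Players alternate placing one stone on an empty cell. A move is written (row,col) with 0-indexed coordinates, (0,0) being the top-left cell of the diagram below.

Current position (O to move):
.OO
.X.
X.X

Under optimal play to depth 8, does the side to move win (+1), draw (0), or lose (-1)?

value(.OO/.X./X.X, O) = +1

[.OO/.X./X.X] O move#1: (0,0):+1/OOO/.X./X.X*, (1,0):+1/.OO/OX./X.X, (1,2):+1/.OO/.XO/X.X, (2,1):+1/.OO/.X./XOX
[OOO/.X./X.X] end (terminal -1, X#2); searched .OO/.X./X.X to 8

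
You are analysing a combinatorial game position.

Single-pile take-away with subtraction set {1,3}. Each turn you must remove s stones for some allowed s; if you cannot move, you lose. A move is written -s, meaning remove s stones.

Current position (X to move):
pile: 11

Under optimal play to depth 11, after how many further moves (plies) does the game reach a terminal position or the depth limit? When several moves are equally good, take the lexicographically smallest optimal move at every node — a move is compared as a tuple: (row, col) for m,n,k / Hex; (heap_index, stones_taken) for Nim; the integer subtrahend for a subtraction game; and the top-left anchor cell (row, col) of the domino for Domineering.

PV length from [11]: 11 plies

[11] X move#1: -1:+1/10*, -3:+1/8
[10] O move#2: -1:-1/9*, -3:-1/7
[9] X move#3: -1:+1/8*, -3:+1/6
[8] O move#4: -1:-1/7*, -3:-1/5
[7] X move#5: -1:+1/6*, -3:+1/4
[6] O move#6: -1:-1/5*, -3:-1/3
[5] X move#7: -1:+1/4*, -3:+1/2
[4] O move#8: -1:-1/3*, -3:-1/1
[3] X move#9: -1:+1/2*, -3:+1/0
[2] O move#10: -1:-1/1*
[1] X move#11: -1:+1/0*
[0] end (terminal -1, O#12); searched 11 to 11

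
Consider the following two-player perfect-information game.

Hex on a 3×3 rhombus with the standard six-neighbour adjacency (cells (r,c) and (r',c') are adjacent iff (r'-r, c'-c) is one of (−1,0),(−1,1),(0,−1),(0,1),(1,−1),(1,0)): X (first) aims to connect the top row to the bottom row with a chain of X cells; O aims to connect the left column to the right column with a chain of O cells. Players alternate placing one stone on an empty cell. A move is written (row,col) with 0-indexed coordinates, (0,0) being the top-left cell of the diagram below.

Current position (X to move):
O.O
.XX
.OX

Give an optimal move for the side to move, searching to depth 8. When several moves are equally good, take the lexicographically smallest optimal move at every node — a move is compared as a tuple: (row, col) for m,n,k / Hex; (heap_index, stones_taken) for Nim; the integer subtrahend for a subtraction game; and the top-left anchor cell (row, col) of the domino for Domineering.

X's best at [O.O/.XX/.OX]: (0,1)

[O.O/.XX/.OX] X move#1: (0,1):+1/OXO/.XX/.OX*, (1,0):-1/O.O/XXX/.OX, (2,0):-1/O.O/.XX/XOX
[OXO/.XX/.OX] end (terminal -1, O#2); searched O.O/.XX/.OX to 8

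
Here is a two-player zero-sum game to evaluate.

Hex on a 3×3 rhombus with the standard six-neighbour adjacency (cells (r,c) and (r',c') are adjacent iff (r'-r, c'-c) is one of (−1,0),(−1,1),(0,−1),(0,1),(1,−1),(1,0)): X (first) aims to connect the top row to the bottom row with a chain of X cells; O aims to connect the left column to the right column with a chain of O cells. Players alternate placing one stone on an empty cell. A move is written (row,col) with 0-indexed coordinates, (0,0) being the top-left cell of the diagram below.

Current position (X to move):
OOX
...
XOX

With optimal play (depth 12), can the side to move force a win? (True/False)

ply 1, X at OOX/.../XOX | (1,0)=+1→OOX/X../XOX*; (1,1)=+1→OOX/.X./XOX; (1,2)=+1→OOX/..X/XOX
ply 2, O at OOX/X../XOX | (1,1)=-1→OOX/XO./XOX*; (1,2)=-1→OOX/X.O/XOX
ply 3, X at OOX/XO./XOX | (1,2)=+1→OOX/XOX/XOX*
ply 4: OOX/XOX/XOX is terminal -1 (O); from OOX/.../XOX depth 12

X winning at [OOX/.../XOX]: True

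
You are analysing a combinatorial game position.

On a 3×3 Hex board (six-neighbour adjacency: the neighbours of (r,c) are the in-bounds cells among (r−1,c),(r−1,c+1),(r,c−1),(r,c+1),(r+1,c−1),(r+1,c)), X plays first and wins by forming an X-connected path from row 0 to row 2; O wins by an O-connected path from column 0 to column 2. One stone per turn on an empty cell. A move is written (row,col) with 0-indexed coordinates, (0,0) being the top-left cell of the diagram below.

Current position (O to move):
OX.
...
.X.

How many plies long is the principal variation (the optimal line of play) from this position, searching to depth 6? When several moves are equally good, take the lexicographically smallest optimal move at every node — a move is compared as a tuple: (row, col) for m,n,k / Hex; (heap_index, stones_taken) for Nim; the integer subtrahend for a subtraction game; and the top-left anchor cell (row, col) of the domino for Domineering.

PV length from [OX./.../.X.]: 5 plies

p1 O@[OX./.../.X.]: (0,2)[OXO/.../.X.]-1 (1,0)[OX./O../.X.]-1 (1,1)[OX./.O./.X.]+1* (1,2)[OX./..O/.X.]-1 (2,0)[OX./.../OX.]-1 (2,2)[OX./.../.XO]-1
p2 X@[OX./.O./.X.]: (0,2)[OXX/.O./.X.]-1* (1,0)[OX./XO./.X.]-1 (1,2)[OX./.OX/.X.]-1 (2,0)[OX./.O./XX.]-1 (2,2)[OX./.O./.XX]-1
p3 O@[OXX/.O./.X.]: (1,0)[OXX/OO./.X.]-1 (1,2)[OXX/.OO/.X.]+1* (2,0)[OXX/.O./OX.]-1 (2,2)[OXX/.O./.XO]-1
p4 X@[OXX/.OO/.X.]: (1,0)[OXX/XOO/.X.]-1* (2,0)[OXX/.OO/XX.]-1 (2,2)[OXX/.OO/.XX]-1
p5 O@[OXX/XOO/.X.]: (2,0)[OXX/XOO/OX.]+1* (2,2)[OXX/XOO/.XO]-1
p6 X@[OXX/XOO/OX.] terminal -1; root [OX./.../.X.] d6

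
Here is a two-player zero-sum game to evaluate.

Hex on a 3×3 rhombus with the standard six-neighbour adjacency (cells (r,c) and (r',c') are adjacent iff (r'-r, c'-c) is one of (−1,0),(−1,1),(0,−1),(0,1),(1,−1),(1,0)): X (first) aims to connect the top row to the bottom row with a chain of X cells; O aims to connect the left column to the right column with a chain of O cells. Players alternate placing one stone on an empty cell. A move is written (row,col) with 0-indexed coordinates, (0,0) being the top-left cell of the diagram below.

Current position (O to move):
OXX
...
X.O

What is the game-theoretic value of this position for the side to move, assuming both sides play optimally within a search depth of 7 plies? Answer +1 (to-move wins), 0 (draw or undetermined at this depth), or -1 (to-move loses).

[OXX/.../X.O] O move#1: (1,0):-1/OXX/O../X.O*, (1,1):-1/OXX/.O./X.O, (1,2):-1/OXX/..O/X.O, (2,1):-1/OXX/.../XOO
[OXX/O../X.O] X move#2: (1,1):+1/OXX/OX./X.O*, (1,2):+1/OXX/O.X/X.O, (2,1):+1/OXX/O../XXO
[OXX/OX./X.O] end (terminal -1, O#3); searched OXX/.../X.O to 7

value(OXX/.../X.O, O) = -1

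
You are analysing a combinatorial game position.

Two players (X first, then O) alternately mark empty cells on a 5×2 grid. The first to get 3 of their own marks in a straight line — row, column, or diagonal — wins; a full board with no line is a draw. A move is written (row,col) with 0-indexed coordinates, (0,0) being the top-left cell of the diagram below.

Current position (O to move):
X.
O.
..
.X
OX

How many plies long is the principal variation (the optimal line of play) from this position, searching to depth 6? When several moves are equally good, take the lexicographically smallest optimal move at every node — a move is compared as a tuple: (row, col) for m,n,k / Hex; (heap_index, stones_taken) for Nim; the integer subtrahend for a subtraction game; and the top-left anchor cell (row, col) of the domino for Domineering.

PV length from [X./O./../.X/OX]: 5 plies

[X./O./../.X/OX] O move#1: (0,1):-1/XO/O./../.X/OX, (1,1):-1/X./OO/../.X/OX, (2,0):-1/X./O./O./.X/OX, (2,1):+0/X./O./.O/.X/OX*, (3,0):-1/X./O./../OX/OX
[X./O./.O/.X/OX] X move#2: (0,1):+0/XX/O./.O/.X/OX*, (1,1):+0/X./OX/.O/.X/OX, (2,0):+0/X./O./XO/.X/OX, (3,0):+0/X./O./.O/XX/OX
[XX/O./.O/.X/OX] O move#3: (1,1):+0/XX/OO/.O/.X/OX*, (2,0):+0/XX/O./OO/.X/OX, (3,0):+0/XX/O./.O/OX/OX
[XX/OO/.O/.X/OX] X move#4: (2,0):+0/XX/OO/XO/.X/OX*, (3,0):+0/XX/OO/.O/XX/OX
[XX/OO/XO/.X/OX] O move#5: (3,0):+0/XX/OO/XO/OX/OX*
[XX/OO/XO/OX/OX] end (terminal +0, X#6); searched X./O./../.X/OX to 6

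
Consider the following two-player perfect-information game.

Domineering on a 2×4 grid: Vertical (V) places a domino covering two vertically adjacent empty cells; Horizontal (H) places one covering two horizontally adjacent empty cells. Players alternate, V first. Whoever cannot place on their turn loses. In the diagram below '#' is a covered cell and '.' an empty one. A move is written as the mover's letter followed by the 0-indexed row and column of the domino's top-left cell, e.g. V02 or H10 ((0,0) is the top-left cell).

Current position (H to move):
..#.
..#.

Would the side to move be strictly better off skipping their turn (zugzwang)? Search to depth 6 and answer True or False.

zugzwang(..#./..#., H) = False

p1 H@[..#./..#.]: H00[###./..#.]+1* H10[..#./###.]+1
p2 V@[###./..#.]: V03[####/..##]-1*
p3 H@[####/..##]: H10[####/####]+1*
p4 V@[####/####] terminal -1; root [..#./..#.] d6
pass branch (V moves first from the same position):
  | p1 V@[..#./..#.]: V00[#.#./#.#.]+1* V01[.##./.##.]+1 V03[..##/..##]-1
  | p2 H@[#.#./#.#.] terminal -1; root [..#./..#.] d6
H moving scores +1; H passing scores -1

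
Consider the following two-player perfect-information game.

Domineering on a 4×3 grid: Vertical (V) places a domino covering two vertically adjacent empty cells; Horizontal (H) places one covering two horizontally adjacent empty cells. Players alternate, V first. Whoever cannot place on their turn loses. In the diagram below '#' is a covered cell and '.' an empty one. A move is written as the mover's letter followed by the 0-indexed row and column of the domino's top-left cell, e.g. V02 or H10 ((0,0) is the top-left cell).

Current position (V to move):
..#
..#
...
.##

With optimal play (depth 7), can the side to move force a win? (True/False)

p1 V@[..#/..#/.../.##]: V00[#.#/#.#/.../.##]+1* V01[.##/.##/.../.##]+1 V10[..#/#.#/#../.##]+1 V11[..#/.##/.#./.##]+1 V20[..#/..#/#../###]-1
p2 H@[#.#/#.#/.../.##]: H20[#.#/#.#/##./.##]-1* H21[#.#/#.#/.##/.##]-1
p3 V@[#.#/#.#/##./.##]: V01[###/###/##./.##]+1*
p4 H@[###/###/##./.##] terminal -1; root [..#/..#/.../.##] d7

V winning at [..#/..#/.../.##]: True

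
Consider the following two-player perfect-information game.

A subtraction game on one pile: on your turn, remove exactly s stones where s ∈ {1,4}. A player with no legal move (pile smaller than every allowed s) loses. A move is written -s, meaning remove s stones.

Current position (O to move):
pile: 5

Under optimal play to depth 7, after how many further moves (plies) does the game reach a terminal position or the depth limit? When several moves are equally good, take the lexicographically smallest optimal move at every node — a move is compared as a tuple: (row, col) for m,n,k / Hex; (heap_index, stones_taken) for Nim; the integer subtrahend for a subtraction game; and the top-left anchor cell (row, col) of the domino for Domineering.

p1 O@[5]: -1[4]-1* -4[1]-1
p2 X@[4]: -1[3]-1 -4[0]+1*
p3 O@[0] terminal -1; root [5] d7

PV length from [5]: 2 plies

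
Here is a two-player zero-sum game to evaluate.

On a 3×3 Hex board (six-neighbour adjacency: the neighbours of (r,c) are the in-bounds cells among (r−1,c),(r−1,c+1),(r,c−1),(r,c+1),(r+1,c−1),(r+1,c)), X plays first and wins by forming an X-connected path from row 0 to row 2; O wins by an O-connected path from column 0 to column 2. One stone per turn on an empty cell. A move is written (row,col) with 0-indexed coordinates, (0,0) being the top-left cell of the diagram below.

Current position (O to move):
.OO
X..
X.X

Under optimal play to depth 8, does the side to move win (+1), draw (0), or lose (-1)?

value(.OO/X../X.X, O) = +1

p1 O@[.OO/X../X.X]: (0,0)[OOO/X../X.X]+1* (1,1)[.OO/XO./X.X]-1 (1,2)[.OO/X.O/X.X]-1 (2,1)[.OO/X../XOX]-1
p2 X@[OOO/X../X.X] terminal -1; root [.OO/X../X.X] d8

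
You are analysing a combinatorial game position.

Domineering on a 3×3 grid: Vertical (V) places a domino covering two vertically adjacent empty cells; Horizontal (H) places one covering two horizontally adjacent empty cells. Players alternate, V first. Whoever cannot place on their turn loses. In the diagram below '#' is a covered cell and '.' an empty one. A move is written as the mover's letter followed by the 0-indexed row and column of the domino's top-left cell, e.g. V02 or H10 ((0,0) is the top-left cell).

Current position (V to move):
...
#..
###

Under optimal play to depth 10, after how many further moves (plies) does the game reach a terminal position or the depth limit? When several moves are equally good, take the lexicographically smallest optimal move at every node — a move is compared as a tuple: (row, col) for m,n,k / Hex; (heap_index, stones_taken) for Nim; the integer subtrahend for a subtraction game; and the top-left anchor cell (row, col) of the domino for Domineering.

PV length from [.../#../###]: 1 ply

[.../#../###] V move#1: V01:+1/.#./##./###*, V02:-1/..#/#.#/###
[.#./##./###] end (terminal -1, H#2); searched .../#../### to 10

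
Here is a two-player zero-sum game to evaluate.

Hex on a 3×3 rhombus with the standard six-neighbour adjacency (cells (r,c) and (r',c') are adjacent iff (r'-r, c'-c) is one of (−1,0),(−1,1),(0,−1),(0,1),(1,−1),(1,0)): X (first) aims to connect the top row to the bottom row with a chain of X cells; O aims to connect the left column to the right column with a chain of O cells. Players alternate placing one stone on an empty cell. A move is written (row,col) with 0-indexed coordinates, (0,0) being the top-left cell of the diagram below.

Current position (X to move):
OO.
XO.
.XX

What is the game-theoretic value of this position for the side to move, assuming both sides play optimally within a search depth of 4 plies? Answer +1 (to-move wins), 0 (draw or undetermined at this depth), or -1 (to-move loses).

[OO./XO./.XX] X move#1: (0,2):-1/OOX/XO./.XX*, (1,2):-1/OO./XOX/.XX, (2,0):-1/OO./XO./XXX
[OOX/XO./.XX] O move#2: (1,2):+1/OOX/XOO/.XX*, (2,0):-1/OOX/XO./OXX
[OOX/XOO/.XX] end (terminal -1, X#3); searched OO./XO./.XX to 4

value(OO./XO./.XX, X) = -1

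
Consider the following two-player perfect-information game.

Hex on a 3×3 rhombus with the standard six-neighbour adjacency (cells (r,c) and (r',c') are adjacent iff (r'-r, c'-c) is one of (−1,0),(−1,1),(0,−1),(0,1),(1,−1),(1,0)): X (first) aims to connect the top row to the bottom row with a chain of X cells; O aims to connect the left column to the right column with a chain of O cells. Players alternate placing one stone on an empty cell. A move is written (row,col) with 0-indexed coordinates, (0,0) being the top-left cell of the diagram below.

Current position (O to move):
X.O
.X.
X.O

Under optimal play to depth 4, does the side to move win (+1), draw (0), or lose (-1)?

ply 1, O at X.O/.X./X.O | (0,1)=-1→XOO/.X./X.O*; (1,0)=-1→X.O/OX./X.O; (1,2)=-1→X.O/.XO/X.O; (2,1)=-1→X.O/.X./XOO
ply 2, X at XOO/.X./X.O | (1,0)=+1→XOO/XX./X.O*; (1,2)=-1→XOO/.XX/X.O; (2,1)=-1→XOO/.X./XXO
ply 3: XOO/XX./X.O is terminal -1 (O); from X.O/.X./X.O depth 4

value(X.O/.X./X.O, O) = -1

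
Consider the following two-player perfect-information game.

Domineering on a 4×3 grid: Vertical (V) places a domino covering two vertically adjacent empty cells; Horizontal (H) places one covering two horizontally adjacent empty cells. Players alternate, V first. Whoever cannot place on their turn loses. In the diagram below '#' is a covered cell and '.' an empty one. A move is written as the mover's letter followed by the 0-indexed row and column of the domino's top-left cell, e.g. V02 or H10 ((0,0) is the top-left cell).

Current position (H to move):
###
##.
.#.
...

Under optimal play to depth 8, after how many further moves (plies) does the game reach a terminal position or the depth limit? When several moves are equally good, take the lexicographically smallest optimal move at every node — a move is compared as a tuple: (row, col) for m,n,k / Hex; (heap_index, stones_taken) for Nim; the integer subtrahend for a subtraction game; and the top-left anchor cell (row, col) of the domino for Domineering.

[###/##./.#./...] H move#1: H30:-1/###/##./.#./##.*, H31:-1/###/##./.#./.##
[###/##./.#./##.] V move#2: V12:+1/###/###/.##/##.*, V22:+1/###/##./.##/###
[###/###/.##/##.] end (terminal -1, H#3); searched ###/##./.#./... to 8

PV length from [###/##./.#./...]: 2 plies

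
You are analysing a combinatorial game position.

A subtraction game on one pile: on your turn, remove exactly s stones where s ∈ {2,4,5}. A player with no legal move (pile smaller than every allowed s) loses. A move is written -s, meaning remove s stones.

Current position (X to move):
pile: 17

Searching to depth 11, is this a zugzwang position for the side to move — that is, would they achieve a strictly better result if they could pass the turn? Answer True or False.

zugzwang(17, X) = False

p1 X@[17]: -2[15]+1* -4[13]-1 -5[12]-1
p2 O@[15]: -2[13]-1* -4[11]-1 -5[10]-1
p3 X@[13]: -2[11]-1 -4[9]-1 -5[8]+1*
p4 O@[8]: -2[6]-1* -4[4]-1 -5[3]-1
p5 X@[6]: -2[4]-1 -4[2]-1 -5[1]+1*
p6 O@[1] terminal -1; root [17] d11
suppose X passes — search the same position with O to move:
pass> p1 O@[17]: -2[15]+1* -4[13]-1 -5[12]-1
pass> p2 X@[15]: -2[13]-1* -4[11]-1 -5[10]-1
pass> p3 O@[13]: -2[11]-1 -4[9]-1 -5[8]+1*
pass> p4 X@[8]: -2[6]-1* -4[4]-1 -5[3]-1
pass> p5 O@[6]: -2[4]-1 -4[2]-1 -5[1]+1*
pass> p6 X@[1] terminal -1; root [17] d11
for X: play +1, pass -1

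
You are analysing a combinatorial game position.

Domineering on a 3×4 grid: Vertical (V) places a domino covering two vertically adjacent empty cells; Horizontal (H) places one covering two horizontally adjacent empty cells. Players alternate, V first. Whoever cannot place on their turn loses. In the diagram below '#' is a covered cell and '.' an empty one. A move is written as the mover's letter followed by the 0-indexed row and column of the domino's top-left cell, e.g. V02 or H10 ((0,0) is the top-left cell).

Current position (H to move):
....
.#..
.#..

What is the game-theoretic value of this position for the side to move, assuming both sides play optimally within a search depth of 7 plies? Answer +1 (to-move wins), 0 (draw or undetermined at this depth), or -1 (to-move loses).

value(..../.#../.#.., H) = +1

ply 1, H at ..../.#../.#.. | H00=-1→##../.#../.#..; H01=-1→.##./.#../.#..; H02=-1→..##/.#../.#..; H12=+1→..../.###/.#..*; H22=-1→..../.#../.###
ply 2, V at ..../.###/.#.. | V00=-1→#.../####/.#..*; V10=-1→..../####/##..
ply 3, H at #.../####/.#.. | H01=+1→###./####/.#..*; H02=+1→#.##/####/.#..; H22=+1→#.../####/.###
ply 4: ###./####/.#.. is terminal -1 (V); from ..../.#../.#.. depth 7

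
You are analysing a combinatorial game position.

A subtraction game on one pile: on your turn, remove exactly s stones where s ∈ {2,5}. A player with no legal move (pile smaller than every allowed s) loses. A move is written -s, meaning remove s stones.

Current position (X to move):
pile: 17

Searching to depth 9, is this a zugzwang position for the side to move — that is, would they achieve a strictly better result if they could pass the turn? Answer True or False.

zugzwang(17, X) = False

ply 1, X at 17 | -2=+1→15*; -5=-1→12
ply 2, O at 15 | -2=-1→13*; -5=-1→10
ply 3, X at 13 | -2=+1→11*; -5=+1→8
ply 4, O at 11 | -2=-1→9*; -5=-1→6
ply 5, X at 9 | -2=+1→7*; -5=+1→4
ply 6, O at 7 | -2=-1→5*; -5=-1→2
ply 7, X at 5 | -2=-1→3; -5=+1→0*
ply 8: 0 is terminal -1 (O); from 17 depth 9
pass branch (O moves first from the same position):
  | ply 1, O at 17 | -2=+1→15*; -5=-1→12
  | ply 2, X at 15 | -2=-1→13*; -5=-1→10
  | ply 3, O at 13 | -2=+1→11*; -5=+1→8
  | ply 4, X at 11 | -2=-1→9*; -5=-1→6
  | ply 5, O at 9 | -2=+1→7*; -5=+1→4
  | ply 6, X at 7 | -2=-1→5*; -5=-1→2
  | ply 7, O at 5 | -2=-1→3; -5=+1→0*
  | ply 8: 0 is terminal -1 (X); from 17 depth 9
X moving scores +1; X passing scores -1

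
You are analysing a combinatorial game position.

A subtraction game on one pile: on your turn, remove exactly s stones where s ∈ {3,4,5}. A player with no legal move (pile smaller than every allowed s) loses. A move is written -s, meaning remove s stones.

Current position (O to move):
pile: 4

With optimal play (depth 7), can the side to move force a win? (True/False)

O winning at [4]: True

ply 1, O at 4 | -3=+1→1*; -4=+1→0
ply 2: 1 is terminal -1 (X); from 4 depth 7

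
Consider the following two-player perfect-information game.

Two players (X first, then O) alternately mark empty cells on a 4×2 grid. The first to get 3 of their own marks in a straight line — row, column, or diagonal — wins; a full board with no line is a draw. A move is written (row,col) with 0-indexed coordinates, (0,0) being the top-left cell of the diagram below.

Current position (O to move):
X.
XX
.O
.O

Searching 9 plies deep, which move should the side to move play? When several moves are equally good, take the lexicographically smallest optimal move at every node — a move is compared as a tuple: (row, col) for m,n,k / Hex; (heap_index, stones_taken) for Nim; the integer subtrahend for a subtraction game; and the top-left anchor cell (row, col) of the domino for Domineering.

O's best at [X./XX/.O/.O]: (2,0)

ply 1, O at X./XX/.O/.O | (0,1)=-1→XO/XX/.O/.O; (2,0)=+0→X./XX/OO/.O*; (3,0)=-1→X./XX/.O/OO
ply 2, X at X./XX/OO/.O | (0,1)=+0→XX/XX/OO/.O*; (3,0)=+0→X./XX/OO/XO
ply 3, O at XX/XX/OO/.O | (3,0)=+0→XX/XX/OO/OO*
ply 4: XX/XX/OO/OO is terminal +0 (X); from X./XX/.O/.O depth 9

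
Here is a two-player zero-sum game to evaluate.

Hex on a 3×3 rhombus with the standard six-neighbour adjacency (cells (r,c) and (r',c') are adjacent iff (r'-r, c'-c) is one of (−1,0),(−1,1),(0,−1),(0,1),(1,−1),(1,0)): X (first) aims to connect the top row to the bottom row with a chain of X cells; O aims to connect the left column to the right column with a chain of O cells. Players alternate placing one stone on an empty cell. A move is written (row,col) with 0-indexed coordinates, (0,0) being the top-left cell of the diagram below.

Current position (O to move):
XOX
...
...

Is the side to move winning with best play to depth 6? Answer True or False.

O winning at [XOX/.../...]: False

ply 1, O at XOX/.../... | (1,0)=-1→XOX/O../...*; (1,1)=-1→XOX/.O./...; (1,2)=-1→XOX/..O/...; (2,0)=-1→XOX/.../O..; (2,1)=-1→XOX/.../.O.; (2,2)=-1→XOX/.../..O
ply 2, X at XOX/O../... | (1,1)=+1→XOX/OX./...*; (1,2)=+1→XOX/O.X/...; (2,0)=+1→XOX/O../X..; (2,1)=+1→XOX/O../.X.; (2,2)=+1→XOX/O../..X
ply 3, O at XOX/OX./... | (1,2)=-1→XOX/OXO/...*; (2,0)=-1→XOX/OX./O..; (2,1)=-1→XOX/OX./.O.; (2,2)=-1→XOX/OX./..O
ply 4, X at XOX/OXO/... | (2,0)=+1→XOX/OXO/X..*; (2,1)=+1→XOX/OXO/.X.; (2,2)=+1→XOX/OXO/..X
ply 5: XOX/OXO/X.. is terminal -1 (O); from XOX/.../... depth 6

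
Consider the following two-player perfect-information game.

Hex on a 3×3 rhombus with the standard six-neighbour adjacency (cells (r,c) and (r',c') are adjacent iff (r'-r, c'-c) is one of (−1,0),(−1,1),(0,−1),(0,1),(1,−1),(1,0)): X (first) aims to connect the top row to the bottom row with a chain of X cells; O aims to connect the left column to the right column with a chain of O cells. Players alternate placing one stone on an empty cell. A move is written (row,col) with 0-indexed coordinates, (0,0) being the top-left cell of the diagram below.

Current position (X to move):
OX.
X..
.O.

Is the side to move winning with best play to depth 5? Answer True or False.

X winning at [OX./X../.O.]: True

p1 X@[OX./X../.O.]: (0,2)[OXX/X../.O.]-1 (1,1)[OX./XX./.O.]-1 (1,2)[OX./X.X/.O.]+1* (2,0)[OX./X../XO.]+1 (2,2)[OX./X../.OX]+1
p2 O@[OX./X.X/.O.]: (0,2)[OXO/X.X/.O.]-1* (1,1)[OX./XOX/.O.]-1 (2,0)[OX./X.X/OO.]-1 (2,2)[OX./X.X/.OO]-1
p3 X@[OXO/X.X/.O.]: (1,1)[OXO/XXX/.O.]+1* (2,0)[OXO/X.X/XO.]+1 (2,2)[OXO/X.X/.OX]+1
p4 O@[OXO/XXX/.O.]: (2,0)[OXO/XXX/OO.]-1* (2,2)[OXO/XXX/.OO]-1
p5 X@[OXO/XXX/OO.]: (2,2)[OXO/XXX/OOX]+1*
p6 O@[OXO/XXX/OOX] terminal -1; root [OX./X../.O.] d5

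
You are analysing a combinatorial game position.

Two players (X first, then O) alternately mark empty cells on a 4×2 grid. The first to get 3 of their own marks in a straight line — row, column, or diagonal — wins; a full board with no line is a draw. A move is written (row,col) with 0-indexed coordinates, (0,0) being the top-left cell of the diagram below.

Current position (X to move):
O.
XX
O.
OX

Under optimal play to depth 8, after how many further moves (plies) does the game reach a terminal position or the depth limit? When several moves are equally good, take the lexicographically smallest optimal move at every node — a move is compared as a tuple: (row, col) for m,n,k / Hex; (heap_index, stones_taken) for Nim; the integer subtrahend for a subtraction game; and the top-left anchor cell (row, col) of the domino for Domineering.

p1 X@[O./XX/O./OX]: (0,1)[OX/XX/O./OX]+0 (2,1)[O./XX/OX/OX]+1*
p2 O@[O./XX/OX/OX] terminal -1; root [O./XX/O./OX] d8

PV length from [O./XX/O./OX]: 1 ply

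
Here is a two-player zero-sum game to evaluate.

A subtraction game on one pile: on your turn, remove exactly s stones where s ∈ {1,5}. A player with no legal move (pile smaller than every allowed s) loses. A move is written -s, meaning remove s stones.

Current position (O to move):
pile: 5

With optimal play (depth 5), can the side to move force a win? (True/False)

[5] O move#1: -1:+1/4*, -5:+1/0
[4] X move#2: -1:-1/3*
[3] O move#3: -1:+1/2*
[2] X move#4: -1:-1/1*
[1] O move#5: -1:+1/0*
[0] end (terminal -1, X#6); searched 5 to 5

O winning at [5]: True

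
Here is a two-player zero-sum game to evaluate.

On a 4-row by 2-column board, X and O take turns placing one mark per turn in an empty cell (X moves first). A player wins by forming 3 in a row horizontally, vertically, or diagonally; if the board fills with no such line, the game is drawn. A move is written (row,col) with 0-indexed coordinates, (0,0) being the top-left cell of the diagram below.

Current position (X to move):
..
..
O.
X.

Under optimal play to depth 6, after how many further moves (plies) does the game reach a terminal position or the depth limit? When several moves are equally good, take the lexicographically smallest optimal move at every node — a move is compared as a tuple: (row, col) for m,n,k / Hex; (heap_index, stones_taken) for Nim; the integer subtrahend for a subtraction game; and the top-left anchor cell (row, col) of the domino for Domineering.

PV length from [../../O./X.]: 6 plies

p1 X@[../../O./X.]: (0,0)[X./../O./X.]+0* (0,1)[.X/../O./X.]+0 (1,0)[../X./O./X.]+0 (1,1)[../.X/O./X.]+0 (2,1)[../../OX/X.]+0 (3,1)[../../O./XX]+0
p2 O@[X./../O./X.]: (0,1)[XO/../O./X.]+0* (1,0)[X./O./O./X.]+0 (1,1)[X./.O/O./X.]+0 (2,1)[X./../OO/X.]+0 (3,1)[X./../O./XO]+0
p3 X@[XO/../O./X.]: (1,0)[XO/X./O./X.]+0* (1,1)[XO/.X/O./X.]+0 (2,1)[XO/../OX/X.]+0 (3,1)[XO/../O./XX]+0
p4 O@[XO/X./O./X.]: (1,1)[XO/XO/O./X.]+0* (2,1)[XO/X./OO/X.]+0 (3,1)[XO/X./O./XO]+0
p5 X@[XO/XO/O./X.]: (2,1)[XO/XO/OX/X.]+0* (3,1)[XO/XO/O./XX]-1
p6 O@[XO/XO/OX/X.]: (3,1)[XO/XO/OX/XO]+0*
p7 X@[XO/XO/OX/XO] terminal +0; root [../../O./X.] d6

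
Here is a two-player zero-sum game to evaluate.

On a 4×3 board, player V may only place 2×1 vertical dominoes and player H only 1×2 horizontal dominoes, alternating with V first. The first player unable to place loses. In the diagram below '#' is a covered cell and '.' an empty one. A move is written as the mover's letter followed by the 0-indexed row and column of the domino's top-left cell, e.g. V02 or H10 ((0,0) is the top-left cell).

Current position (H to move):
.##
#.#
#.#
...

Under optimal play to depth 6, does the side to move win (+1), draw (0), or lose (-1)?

ply 1, H at .##/#.#/#.#/... | H30=-1→.##/#.#/#.#/##.*; H31=-1→.##/#.#/#.#/.##
ply 2, V at .##/#.#/#.#/##. | V11=+1→.##/###/###/##.*
ply 3: .##/###/###/##. is terminal -1 (H); from .##/#.#/#.#/... depth 6

value(.##/#.#/#.#/..., H) = -1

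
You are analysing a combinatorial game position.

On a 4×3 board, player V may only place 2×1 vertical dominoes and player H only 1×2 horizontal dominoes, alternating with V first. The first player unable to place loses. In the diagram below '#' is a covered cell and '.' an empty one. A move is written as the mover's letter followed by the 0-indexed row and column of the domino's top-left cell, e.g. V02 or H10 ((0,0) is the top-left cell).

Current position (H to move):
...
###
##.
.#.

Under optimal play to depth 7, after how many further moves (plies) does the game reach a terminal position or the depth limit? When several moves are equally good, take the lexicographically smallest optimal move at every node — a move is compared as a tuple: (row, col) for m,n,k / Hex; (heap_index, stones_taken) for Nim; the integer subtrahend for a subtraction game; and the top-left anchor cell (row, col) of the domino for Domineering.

PV length from [.../###/##./.#.]: 2 plies

ply 1, H at .../###/##./.#. | H00=-1→##./###/##./.#.*; H01=-1→.##/###/##./.#.
ply 2, V at ##./###/##./.#. | V22=+1→##./###/###/.##*
ply 3: ##./###/###/.## is terminal -1 (H); from .../###/##./.#. depth 7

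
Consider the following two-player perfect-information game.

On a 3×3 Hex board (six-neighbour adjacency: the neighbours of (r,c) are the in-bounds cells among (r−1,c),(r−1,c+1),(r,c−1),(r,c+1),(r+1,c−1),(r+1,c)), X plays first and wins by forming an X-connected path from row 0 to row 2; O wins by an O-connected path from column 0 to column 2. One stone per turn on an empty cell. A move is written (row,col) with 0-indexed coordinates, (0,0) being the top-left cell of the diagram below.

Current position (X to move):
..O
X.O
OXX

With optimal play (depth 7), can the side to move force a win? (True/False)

X winning at [..O/X.O/OXX]: True

[..O/X.O/OXX] X move#1: (0,0):-1/X.O/X.O/OXX, (0,1):-1/.XO/X.O/OXX, (1,1):+1/..O/XXO/OXX*
[..O/XXO/OXX] O move#2: (0,0):-1/O.O/XXO/OXX*, (0,1):-1/.OO/XXO/OXX
[O.O/XXO/OXX] X move#3: (0,1):+1/OXO/XXO/OXX*
[OXO/XXO/OXX] end (terminal -1, O#4); searched ..O/X.O/OXX to 7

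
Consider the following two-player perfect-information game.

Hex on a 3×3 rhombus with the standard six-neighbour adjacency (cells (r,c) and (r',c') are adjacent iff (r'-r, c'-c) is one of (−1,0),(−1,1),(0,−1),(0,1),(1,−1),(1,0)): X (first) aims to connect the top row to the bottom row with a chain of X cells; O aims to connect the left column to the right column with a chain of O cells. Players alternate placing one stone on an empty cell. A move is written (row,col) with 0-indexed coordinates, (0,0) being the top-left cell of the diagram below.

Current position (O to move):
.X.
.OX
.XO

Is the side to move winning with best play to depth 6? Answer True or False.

O winning at [.X./.OX/.XO]: True

p1 O@[.X./.OX/.XO]: (0,0)[OX./.OX/.XO]-1 (0,2)[.XO/.OX/.XO]+1* (1,0)[.X./OOX/.XO]-1 (2,0)[.X./.OX/OXO]-1
p2 X@[.XO/.OX/.XO]: (0,0)[XXO/.OX/.XO]-1* (1,0)[.XO/XOX/.XO]-1 (2,0)[.XO/.OX/XXO]-1
p3 O@[XXO/.OX/.XO]: (1,0)[XXO/OOX/.XO]+1* (2,0)[XXO/.OX/OXO]+1
p4 X@[XXO/OOX/.XO] terminal -1; root [.X./.OX/.XO] d6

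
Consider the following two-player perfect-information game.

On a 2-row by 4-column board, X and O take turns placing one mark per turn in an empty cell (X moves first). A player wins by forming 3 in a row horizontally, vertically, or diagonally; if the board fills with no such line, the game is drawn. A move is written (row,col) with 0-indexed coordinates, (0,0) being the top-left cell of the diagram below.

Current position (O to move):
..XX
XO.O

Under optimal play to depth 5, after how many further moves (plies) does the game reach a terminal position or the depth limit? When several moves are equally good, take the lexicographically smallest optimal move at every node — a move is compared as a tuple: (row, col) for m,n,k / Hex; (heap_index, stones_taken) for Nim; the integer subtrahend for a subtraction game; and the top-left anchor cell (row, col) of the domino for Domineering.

PV length from [..XX/XO.O]: 1 ply

[..XX/XO.O] O move#1: (0,0):-1/O.XX/XO.O, (0,1):+0/.OXX/XO.O, (1,2):+1/..XX/XOOO*
[..XX/XOOO] end (terminal -1, X#2); searched ..XX/XO.O to 5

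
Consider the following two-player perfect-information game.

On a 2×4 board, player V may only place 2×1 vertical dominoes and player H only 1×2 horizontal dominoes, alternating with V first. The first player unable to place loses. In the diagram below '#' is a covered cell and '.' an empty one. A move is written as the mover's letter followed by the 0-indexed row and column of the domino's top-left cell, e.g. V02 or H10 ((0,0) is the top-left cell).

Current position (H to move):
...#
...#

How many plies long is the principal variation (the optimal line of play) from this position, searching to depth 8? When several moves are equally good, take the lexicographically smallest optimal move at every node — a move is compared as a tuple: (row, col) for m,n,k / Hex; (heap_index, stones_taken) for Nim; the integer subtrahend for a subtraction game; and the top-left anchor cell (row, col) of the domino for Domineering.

p1 H@[...#/...#]: H00[##.#/...#]+1* H01[.###/...#]+1 H10[...#/##.#]+1 H11[...#/.###]+1
p2 V@[##.#/...#]: V02[####/..##]-1*
p3 H@[####/..##]: H10[####/####]+1*
p4 V@[####/####] terminal -1; root [...#/...#] d8

PV length from [...#/...#]: 3 plies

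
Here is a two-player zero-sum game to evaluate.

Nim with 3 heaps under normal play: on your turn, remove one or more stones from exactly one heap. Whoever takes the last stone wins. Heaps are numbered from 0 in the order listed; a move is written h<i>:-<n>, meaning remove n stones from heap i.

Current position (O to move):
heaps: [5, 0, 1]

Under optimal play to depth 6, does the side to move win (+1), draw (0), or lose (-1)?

value((5,0,1), O) = +1

ply 1, O at (5,0,1) | h0:-1=-1→(4,0,1); h0:-2=-1→(3,0,1); h0:-3=-1→(2,0,1); h0:-4=+1→(1,0,1)*; h0:-5=-1→(0,0,1); h2:-1=-1→(5,0,0)
ply 2, X at (1,0,1) | h0:-1=-1→(0,0,1)*; h2:-1=-1→(1,0,0)
ply 3, O at (0,0,1) | h2:-1=+1→(0,0,0)*
ply 4: (0,0,0) is terminal -1 (X); from (5,0,1) depth 6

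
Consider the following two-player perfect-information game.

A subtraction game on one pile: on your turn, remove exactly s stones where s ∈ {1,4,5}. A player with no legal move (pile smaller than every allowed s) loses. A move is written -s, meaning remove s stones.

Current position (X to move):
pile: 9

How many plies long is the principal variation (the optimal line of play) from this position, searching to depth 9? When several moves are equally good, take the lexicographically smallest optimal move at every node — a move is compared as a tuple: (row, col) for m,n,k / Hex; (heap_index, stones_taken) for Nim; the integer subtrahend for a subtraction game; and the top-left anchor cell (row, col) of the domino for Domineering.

PV length from [9]: 5 plies

[9] X move#1: -1:+1/8*, -4:-1/5, -5:-1/4
[8] O move#2: -1:-1/7*, -4:-1/4, -5:-1/3
[7] X move#3: -1:-1/6, -4:-1/3, -5:+1/2*
[2] O move#4: -1:-1/1*
[1] X move#5: -1:+1/0*
[0] end (terminal -1, O#6); searched 9 to 9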